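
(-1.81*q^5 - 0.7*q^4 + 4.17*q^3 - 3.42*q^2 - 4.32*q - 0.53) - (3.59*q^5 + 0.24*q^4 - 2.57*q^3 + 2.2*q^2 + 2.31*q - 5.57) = -5.4*q^5 - 0.94*q^4 + 6.74*q^3 - 5.62*q^2 - 6.63*q + 5.04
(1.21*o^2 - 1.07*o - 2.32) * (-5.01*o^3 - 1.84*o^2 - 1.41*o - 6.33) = -6.0621*o^5 + 3.1343*o^4 + 11.8859*o^3 - 1.8818*o^2 + 10.0443*o + 14.6856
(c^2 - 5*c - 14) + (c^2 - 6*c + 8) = 2*c^2 - 11*c - 6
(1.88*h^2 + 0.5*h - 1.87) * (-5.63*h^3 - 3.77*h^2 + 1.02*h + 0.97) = -10.5844*h^5 - 9.9026*h^4 + 10.5607*h^3 + 9.3835*h^2 - 1.4224*h - 1.8139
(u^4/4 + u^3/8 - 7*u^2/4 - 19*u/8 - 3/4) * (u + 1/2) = u^5/4 + u^4/4 - 27*u^3/16 - 13*u^2/4 - 31*u/16 - 3/8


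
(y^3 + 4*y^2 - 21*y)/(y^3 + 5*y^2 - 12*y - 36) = y*(y + 7)/(y^2 + 8*y + 12)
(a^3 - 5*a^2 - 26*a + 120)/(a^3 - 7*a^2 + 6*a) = (a^2 + a - 20)/(a*(a - 1))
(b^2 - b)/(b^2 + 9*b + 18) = b*(b - 1)/(b^2 + 9*b + 18)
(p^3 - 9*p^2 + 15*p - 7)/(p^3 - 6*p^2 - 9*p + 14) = (p - 1)/(p + 2)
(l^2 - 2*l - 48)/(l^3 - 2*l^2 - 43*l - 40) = (l + 6)/(l^2 + 6*l + 5)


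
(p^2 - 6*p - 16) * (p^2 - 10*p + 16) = p^4 - 16*p^3 + 60*p^2 + 64*p - 256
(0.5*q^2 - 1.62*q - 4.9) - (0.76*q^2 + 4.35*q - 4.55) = -0.26*q^2 - 5.97*q - 0.350000000000001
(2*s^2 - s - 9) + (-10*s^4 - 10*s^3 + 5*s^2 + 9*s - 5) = -10*s^4 - 10*s^3 + 7*s^2 + 8*s - 14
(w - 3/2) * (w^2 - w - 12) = w^3 - 5*w^2/2 - 21*w/2 + 18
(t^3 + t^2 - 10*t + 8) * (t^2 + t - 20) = t^5 + 2*t^4 - 29*t^3 - 22*t^2 + 208*t - 160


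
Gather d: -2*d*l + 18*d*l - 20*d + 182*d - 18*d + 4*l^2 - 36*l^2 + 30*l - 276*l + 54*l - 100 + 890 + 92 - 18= d*(16*l + 144) - 32*l^2 - 192*l + 864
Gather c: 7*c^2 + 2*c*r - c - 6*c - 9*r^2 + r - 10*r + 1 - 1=7*c^2 + c*(2*r - 7) - 9*r^2 - 9*r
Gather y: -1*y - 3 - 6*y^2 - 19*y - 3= -6*y^2 - 20*y - 6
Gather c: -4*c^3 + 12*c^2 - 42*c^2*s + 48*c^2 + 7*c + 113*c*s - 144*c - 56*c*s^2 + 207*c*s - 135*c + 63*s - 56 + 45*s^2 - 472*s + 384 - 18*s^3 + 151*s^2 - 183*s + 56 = -4*c^3 + c^2*(60 - 42*s) + c*(-56*s^2 + 320*s - 272) - 18*s^3 + 196*s^2 - 592*s + 384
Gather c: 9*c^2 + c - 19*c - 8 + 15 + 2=9*c^2 - 18*c + 9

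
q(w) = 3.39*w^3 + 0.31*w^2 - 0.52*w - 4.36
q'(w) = 10.17*w^2 + 0.62*w - 0.52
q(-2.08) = -32.44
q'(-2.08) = 42.19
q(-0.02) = -4.35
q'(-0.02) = -0.53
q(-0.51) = -4.46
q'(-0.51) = 1.81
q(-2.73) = -69.60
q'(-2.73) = 73.58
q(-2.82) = -76.45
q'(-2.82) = 78.61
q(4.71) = 354.28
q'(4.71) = 228.01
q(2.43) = 44.85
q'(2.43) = 61.04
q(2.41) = 43.64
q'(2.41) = 60.04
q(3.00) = 88.40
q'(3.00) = 92.87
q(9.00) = 2487.38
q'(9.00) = 828.83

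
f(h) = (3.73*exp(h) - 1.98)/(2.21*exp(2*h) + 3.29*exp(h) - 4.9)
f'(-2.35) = -0.05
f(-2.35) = 0.36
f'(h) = (3.73*exp(h) - 1.98)*(-4.42*exp(2*h) - 3.29*exp(h))/(2.21*exp(2*h) + 3.29*exp(h) - 4.9)^2 + 3.73*exp(h)/(2.21*exp(2*h) + 3.29*exp(h) - 4.9) = (-8.2433*exp(2*h) + 8.7516*exp(h) - 11.7628)*exp(h)/(4.8841*exp(4*h) + 14.5418*exp(3*h) - 10.8339*exp(2*h) - 32.242*exp(h) + 24.01)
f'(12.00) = 0.00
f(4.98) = 0.01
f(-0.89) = 0.14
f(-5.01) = 0.40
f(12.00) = 0.00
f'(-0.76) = -0.53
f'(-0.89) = -0.39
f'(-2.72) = -0.03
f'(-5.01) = -0.00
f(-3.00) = 0.38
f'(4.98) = -0.01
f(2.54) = 0.12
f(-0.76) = 0.08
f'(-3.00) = -0.03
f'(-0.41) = -2.09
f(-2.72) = 0.37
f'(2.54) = -0.10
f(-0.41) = -0.28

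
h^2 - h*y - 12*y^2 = (h - 4*y)*(h + 3*y)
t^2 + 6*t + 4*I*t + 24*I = (t + 6)*(t + 4*I)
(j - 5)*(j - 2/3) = j^2 - 17*j/3 + 10/3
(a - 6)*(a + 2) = a^2 - 4*a - 12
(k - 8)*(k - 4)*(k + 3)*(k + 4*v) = k^4 + 4*k^3*v - 9*k^3 - 36*k^2*v - 4*k^2 - 16*k*v + 96*k + 384*v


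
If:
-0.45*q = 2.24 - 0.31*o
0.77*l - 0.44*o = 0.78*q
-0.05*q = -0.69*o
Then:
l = -5.52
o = -0.38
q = -5.24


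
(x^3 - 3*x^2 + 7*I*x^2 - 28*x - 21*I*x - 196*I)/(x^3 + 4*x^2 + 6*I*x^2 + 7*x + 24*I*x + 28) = (x - 7)/(x - I)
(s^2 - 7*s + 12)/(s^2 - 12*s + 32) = (s - 3)/(s - 8)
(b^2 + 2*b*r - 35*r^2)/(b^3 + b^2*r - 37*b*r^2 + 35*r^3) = 1/(b - r)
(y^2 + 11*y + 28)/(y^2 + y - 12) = (y + 7)/(y - 3)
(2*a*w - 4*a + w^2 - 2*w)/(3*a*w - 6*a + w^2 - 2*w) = (2*a + w)/(3*a + w)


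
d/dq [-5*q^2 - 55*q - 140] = -10*q - 55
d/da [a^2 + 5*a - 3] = 2*a + 5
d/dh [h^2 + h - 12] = 2*h + 1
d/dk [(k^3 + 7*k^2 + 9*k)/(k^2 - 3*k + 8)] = (k^4 - 6*k^3 - 6*k^2 + 112*k + 72)/(k^4 - 6*k^3 + 25*k^2 - 48*k + 64)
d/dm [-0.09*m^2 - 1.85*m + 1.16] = -0.18*m - 1.85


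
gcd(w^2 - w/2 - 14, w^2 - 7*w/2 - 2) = w - 4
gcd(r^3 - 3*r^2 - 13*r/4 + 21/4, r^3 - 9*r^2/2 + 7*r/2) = r^2 - 9*r/2 + 7/2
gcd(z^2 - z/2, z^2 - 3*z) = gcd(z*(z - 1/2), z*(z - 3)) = z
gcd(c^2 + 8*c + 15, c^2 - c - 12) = c + 3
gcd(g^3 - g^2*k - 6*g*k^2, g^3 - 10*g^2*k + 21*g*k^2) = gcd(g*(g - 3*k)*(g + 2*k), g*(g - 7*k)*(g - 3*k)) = g^2 - 3*g*k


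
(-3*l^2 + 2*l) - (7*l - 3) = -3*l^2 - 5*l + 3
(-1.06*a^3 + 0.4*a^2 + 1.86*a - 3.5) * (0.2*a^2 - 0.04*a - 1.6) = -0.212*a^5 + 0.1224*a^4 + 2.052*a^3 - 1.4144*a^2 - 2.836*a + 5.6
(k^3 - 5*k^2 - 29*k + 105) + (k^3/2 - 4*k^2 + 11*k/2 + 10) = 3*k^3/2 - 9*k^2 - 47*k/2 + 115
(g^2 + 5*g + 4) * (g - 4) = g^3 + g^2 - 16*g - 16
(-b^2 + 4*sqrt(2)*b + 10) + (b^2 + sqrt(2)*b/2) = 9*sqrt(2)*b/2 + 10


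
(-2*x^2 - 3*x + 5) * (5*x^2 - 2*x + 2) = -10*x^4 - 11*x^3 + 27*x^2 - 16*x + 10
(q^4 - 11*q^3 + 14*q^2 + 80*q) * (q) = q^5 - 11*q^4 + 14*q^3 + 80*q^2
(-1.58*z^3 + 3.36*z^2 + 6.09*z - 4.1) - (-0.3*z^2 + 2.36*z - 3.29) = -1.58*z^3 + 3.66*z^2 + 3.73*z - 0.81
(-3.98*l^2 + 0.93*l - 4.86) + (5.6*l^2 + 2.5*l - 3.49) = 1.62*l^2 + 3.43*l - 8.35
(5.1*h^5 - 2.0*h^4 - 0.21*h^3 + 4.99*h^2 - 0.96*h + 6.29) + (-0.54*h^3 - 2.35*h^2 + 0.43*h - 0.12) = 5.1*h^5 - 2.0*h^4 - 0.75*h^3 + 2.64*h^2 - 0.53*h + 6.17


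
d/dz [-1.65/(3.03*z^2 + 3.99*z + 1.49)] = (9.999*z + 6.5835)/(3.03*z^2 + 3.99*z + 1.49)^2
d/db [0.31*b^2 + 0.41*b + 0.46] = 0.62*b + 0.41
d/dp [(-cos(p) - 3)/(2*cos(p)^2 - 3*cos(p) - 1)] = (-12*cos(p) - cos(2*p) + 7)*sin(p)/(3*cos(p) - cos(2*p))^2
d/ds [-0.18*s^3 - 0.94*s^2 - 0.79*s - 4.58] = -0.54*s^2 - 1.88*s - 0.79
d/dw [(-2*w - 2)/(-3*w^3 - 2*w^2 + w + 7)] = 2*(3*w^3 + 2*w^2 - w - (w + 1)*(9*w^2 + 4*w - 1) - 7)/(3*w^3 + 2*w^2 - w - 7)^2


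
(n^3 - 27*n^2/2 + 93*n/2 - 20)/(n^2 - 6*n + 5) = (n^2 - 17*n/2 + 4)/(n - 1)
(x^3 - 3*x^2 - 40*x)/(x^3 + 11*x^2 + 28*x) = (x^2 - 3*x - 40)/(x^2 + 11*x + 28)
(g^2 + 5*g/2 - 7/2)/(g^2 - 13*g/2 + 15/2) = (2*g^2 + 5*g - 7)/(2*g^2 - 13*g + 15)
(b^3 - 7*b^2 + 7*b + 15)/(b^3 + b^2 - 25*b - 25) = (b - 3)/(b + 5)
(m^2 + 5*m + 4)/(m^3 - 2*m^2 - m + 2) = (m + 4)/(m^2 - 3*m + 2)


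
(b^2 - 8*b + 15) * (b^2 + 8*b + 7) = b^4 - 42*b^2 + 64*b + 105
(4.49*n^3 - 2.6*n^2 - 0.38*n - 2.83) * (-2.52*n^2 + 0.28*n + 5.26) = -11.3148*n^5 + 7.8092*n^4 + 23.847*n^3 - 6.6508*n^2 - 2.7912*n - 14.8858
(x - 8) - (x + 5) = -13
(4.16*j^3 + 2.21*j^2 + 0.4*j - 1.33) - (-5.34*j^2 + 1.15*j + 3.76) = 4.16*j^3 + 7.55*j^2 - 0.75*j - 5.09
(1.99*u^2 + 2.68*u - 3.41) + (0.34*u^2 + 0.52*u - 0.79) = 2.33*u^2 + 3.2*u - 4.2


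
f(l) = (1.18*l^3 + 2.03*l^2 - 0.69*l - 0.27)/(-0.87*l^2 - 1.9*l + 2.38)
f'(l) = (1.74*l + 1.9)*(1.18*l^3 + 2.03*l^2 - 0.69*l - 0.27)/(-0.87*l^2 - 1.9*l + 2.38)^2 + (3.54*l^2 + 4.06*l - 0.69)/(-0.87*l^2 - 1.9*l + 2.38)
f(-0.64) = 0.21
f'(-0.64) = -0.52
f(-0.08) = -0.08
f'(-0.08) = -0.45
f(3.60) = -5.00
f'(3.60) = -1.21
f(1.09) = -4.03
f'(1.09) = 10.14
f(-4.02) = 10.23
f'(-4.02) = 2.95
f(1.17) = -3.47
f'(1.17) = 4.61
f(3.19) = -4.51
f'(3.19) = -1.17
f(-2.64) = -4.51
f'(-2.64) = 19.08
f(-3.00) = -47.16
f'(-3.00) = 702.24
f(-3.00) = -47.16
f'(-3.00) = 702.24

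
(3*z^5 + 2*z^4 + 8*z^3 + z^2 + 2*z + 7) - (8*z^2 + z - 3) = 3*z^5 + 2*z^4 + 8*z^3 - 7*z^2 + z + 10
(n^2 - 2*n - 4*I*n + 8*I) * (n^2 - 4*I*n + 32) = n^4 - 2*n^3 - 8*I*n^3 + 16*n^2 + 16*I*n^2 - 32*n - 128*I*n + 256*I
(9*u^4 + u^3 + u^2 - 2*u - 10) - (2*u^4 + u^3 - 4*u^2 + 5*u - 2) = 7*u^4 + 5*u^2 - 7*u - 8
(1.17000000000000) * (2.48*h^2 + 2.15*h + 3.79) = 2.9016*h^2 + 2.5155*h + 4.4343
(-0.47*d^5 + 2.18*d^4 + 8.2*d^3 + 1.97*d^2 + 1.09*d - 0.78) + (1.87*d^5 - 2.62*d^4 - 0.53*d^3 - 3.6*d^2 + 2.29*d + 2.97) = 1.4*d^5 - 0.44*d^4 + 7.67*d^3 - 1.63*d^2 + 3.38*d + 2.19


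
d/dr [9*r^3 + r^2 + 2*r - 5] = 27*r^2 + 2*r + 2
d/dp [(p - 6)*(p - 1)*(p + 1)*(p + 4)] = 4*p^3 - 6*p^2 - 50*p + 2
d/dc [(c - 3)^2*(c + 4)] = (c - 3)*(3*c + 5)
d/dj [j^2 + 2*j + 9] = 2*j + 2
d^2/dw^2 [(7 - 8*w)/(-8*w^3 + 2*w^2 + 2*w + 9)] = 4*(768*w^5 - 1536*w^4 + 528*w^3 + 1854*w^2 - 1014*w - 23)/(512*w^9 - 384*w^8 - 288*w^7 - 1544*w^6 + 936*w^5 + 732*w^4 + 1720*w^3 - 594*w^2 - 486*w - 729)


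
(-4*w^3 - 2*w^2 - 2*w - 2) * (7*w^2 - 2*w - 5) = -28*w^5 - 6*w^4 + 10*w^3 + 14*w + 10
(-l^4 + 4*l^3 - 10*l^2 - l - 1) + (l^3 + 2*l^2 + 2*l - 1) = -l^4 + 5*l^3 - 8*l^2 + l - 2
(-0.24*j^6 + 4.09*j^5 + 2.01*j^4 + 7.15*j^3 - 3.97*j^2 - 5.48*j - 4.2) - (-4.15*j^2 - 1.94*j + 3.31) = -0.24*j^6 + 4.09*j^5 + 2.01*j^4 + 7.15*j^3 + 0.18*j^2 - 3.54*j - 7.51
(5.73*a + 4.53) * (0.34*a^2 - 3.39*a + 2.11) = 1.9482*a^3 - 17.8845*a^2 - 3.2664*a + 9.5583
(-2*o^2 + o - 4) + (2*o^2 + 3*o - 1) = 4*o - 5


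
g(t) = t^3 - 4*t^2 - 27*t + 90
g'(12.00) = 309.00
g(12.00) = 918.00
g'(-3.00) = 24.00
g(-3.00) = 108.00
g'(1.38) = -32.33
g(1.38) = 47.75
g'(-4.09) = 55.90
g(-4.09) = 65.10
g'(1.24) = -32.31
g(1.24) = 52.28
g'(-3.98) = 52.36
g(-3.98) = 71.05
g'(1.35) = -32.33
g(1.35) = 48.72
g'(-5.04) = 89.52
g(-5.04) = -3.55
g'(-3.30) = 32.07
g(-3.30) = 99.60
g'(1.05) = -32.09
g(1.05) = 58.40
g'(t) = 3*t^2 - 8*t - 27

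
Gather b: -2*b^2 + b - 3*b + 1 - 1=-2*b^2 - 2*b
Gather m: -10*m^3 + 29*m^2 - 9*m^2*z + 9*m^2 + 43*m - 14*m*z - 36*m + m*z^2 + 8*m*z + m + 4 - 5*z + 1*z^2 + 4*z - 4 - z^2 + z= -10*m^3 + m^2*(38 - 9*z) + m*(z^2 - 6*z + 8)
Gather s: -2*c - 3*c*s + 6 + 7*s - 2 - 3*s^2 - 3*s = -2*c - 3*s^2 + s*(4 - 3*c) + 4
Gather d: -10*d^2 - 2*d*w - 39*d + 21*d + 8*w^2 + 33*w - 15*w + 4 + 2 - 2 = -10*d^2 + d*(-2*w - 18) + 8*w^2 + 18*w + 4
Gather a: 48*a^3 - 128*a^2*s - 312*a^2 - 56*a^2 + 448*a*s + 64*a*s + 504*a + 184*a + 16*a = 48*a^3 + a^2*(-128*s - 368) + a*(512*s + 704)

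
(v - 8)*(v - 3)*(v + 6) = v^3 - 5*v^2 - 42*v + 144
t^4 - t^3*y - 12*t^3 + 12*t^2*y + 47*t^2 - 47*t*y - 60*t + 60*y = (t - 5)*(t - 4)*(t - 3)*(t - y)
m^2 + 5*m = m*(m + 5)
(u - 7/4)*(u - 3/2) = u^2 - 13*u/4 + 21/8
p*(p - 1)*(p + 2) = p^3 + p^2 - 2*p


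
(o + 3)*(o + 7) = o^2 + 10*o + 21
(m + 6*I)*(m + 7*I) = m^2 + 13*I*m - 42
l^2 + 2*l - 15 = (l - 3)*(l + 5)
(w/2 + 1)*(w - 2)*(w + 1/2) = w^3/2 + w^2/4 - 2*w - 1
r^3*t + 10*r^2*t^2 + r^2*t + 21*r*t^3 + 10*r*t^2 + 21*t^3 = (r + 3*t)*(r + 7*t)*(r*t + t)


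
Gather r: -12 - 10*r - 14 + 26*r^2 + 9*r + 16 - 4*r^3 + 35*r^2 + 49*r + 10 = -4*r^3 + 61*r^2 + 48*r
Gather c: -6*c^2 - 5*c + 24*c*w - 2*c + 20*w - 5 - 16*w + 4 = -6*c^2 + c*(24*w - 7) + 4*w - 1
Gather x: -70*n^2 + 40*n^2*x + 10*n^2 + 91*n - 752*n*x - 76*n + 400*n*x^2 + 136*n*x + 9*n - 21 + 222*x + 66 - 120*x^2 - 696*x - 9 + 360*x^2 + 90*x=-60*n^2 + 24*n + x^2*(400*n + 240) + x*(40*n^2 - 616*n - 384) + 36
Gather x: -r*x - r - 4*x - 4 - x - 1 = -r + x*(-r - 5) - 5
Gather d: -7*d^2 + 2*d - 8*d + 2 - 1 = -7*d^2 - 6*d + 1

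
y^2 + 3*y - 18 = (y - 3)*(y + 6)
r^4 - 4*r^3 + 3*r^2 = r^2*(r - 3)*(r - 1)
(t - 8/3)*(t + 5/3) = t^2 - t - 40/9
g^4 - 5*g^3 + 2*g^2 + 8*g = g*(g - 4)*(g - 2)*(g + 1)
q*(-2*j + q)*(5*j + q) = -10*j^2*q + 3*j*q^2 + q^3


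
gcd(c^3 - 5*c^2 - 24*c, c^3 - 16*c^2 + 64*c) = c^2 - 8*c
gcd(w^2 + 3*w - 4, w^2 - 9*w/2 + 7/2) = w - 1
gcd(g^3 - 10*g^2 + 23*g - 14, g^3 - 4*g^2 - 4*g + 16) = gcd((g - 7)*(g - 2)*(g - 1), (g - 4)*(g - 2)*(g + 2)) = g - 2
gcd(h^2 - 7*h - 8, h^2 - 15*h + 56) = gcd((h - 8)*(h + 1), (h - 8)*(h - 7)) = h - 8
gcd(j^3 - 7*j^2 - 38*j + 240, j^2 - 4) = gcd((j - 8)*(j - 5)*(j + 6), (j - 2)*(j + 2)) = 1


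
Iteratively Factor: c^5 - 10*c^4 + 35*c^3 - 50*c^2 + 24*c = (c)*(c^4 - 10*c^3 + 35*c^2 - 50*c + 24) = c*(c - 1)*(c^3 - 9*c^2 + 26*c - 24) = c*(c - 2)*(c - 1)*(c^2 - 7*c + 12) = c*(c - 3)*(c - 2)*(c - 1)*(c - 4)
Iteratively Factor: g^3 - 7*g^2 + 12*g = (g)*(g^2 - 7*g + 12) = g*(g - 4)*(g - 3)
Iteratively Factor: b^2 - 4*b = (b)*(b - 4)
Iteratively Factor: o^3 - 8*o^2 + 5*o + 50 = (o + 2)*(o^2 - 10*o + 25) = (o - 5)*(o + 2)*(o - 5)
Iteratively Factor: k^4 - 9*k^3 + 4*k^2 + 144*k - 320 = (k - 4)*(k^3 - 5*k^2 - 16*k + 80) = (k - 4)*(k + 4)*(k^2 - 9*k + 20) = (k - 4)^2*(k + 4)*(k - 5)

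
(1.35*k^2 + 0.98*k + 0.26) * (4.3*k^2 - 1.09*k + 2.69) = 5.805*k^4 + 2.7425*k^3 + 3.6813*k^2 + 2.3528*k + 0.6994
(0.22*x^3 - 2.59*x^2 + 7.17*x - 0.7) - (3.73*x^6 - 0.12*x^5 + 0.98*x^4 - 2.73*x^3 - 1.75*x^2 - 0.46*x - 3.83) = -3.73*x^6 + 0.12*x^5 - 0.98*x^4 + 2.95*x^3 - 0.84*x^2 + 7.63*x + 3.13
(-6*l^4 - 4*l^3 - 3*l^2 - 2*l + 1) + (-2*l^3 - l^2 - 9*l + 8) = -6*l^4 - 6*l^3 - 4*l^2 - 11*l + 9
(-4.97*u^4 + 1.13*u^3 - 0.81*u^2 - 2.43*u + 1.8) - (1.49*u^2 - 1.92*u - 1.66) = -4.97*u^4 + 1.13*u^3 - 2.3*u^2 - 0.51*u + 3.46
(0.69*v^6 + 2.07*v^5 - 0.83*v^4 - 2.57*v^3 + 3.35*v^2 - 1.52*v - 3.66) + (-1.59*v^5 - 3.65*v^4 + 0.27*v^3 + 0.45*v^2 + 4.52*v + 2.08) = 0.69*v^6 + 0.48*v^5 - 4.48*v^4 - 2.3*v^3 + 3.8*v^2 + 3.0*v - 1.58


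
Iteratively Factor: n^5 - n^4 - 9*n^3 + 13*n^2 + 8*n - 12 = (n - 2)*(n^4 + n^3 - 7*n^2 - n + 6) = (n - 2)*(n - 1)*(n^3 + 2*n^2 - 5*n - 6) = (n - 2)^2*(n - 1)*(n^2 + 4*n + 3) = (n - 2)^2*(n - 1)*(n + 1)*(n + 3)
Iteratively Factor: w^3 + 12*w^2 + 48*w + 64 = (w + 4)*(w^2 + 8*w + 16) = (w + 4)^2*(w + 4)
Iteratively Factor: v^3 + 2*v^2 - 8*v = (v - 2)*(v^2 + 4*v) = (v - 2)*(v + 4)*(v)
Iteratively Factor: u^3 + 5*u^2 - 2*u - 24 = (u + 4)*(u^2 + u - 6) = (u - 2)*(u + 4)*(u + 3)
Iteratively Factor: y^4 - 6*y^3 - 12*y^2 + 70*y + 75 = (y + 1)*(y^3 - 7*y^2 - 5*y + 75) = (y - 5)*(y + 1)*(y^2 - 2*y - 15) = (y - 5)*(y + 1)*(y + 3)*(y - 5)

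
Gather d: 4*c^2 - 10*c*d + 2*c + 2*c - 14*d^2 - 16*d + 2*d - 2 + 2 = 4*c^2 + 4*c - 14*d^2 + d*(-10*c - 14)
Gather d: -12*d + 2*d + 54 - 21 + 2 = 35 - 10*d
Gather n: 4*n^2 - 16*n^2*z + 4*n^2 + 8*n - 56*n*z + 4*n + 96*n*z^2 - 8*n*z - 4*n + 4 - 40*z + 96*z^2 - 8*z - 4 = n^2*(8 - 16*z) + n*(96*z^2 - 64*z + 8) + 96*z^2 - 48*z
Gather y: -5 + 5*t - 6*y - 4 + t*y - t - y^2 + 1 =4*t - y^2 + y*(t - 6) - 8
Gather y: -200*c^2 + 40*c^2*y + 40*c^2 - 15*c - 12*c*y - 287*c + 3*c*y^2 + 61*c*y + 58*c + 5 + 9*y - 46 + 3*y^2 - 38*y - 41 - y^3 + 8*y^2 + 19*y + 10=-160*c^2 - 244*c - y^3 + y^2*(3*c + 11) + y*(40*c^2 + 49*c - 10) - 72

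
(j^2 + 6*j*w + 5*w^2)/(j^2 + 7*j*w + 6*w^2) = (j + 5*w)/(j + 6*w)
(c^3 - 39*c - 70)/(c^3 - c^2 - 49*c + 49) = (c^2 + 7*c + 10)/(c^2 + 6*c - 7)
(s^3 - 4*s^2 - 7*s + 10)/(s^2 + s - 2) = s - 5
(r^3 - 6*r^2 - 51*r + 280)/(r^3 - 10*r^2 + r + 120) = (r + 7)/(r + 3)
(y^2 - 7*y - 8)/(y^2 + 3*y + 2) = (y - 8)/(y + 2)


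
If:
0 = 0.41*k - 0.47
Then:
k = 1.15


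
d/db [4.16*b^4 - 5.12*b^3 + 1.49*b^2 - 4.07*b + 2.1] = 16.64*b^3 - 15.36*b^2 + 2.98*b - 4.07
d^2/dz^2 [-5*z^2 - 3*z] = -10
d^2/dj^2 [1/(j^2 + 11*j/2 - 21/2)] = 4*(-4*j^2 - 22*j + (4*j + 11)^2 + 42)/(2*j^2 + 11*j - 21)^3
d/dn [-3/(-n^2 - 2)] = -6*n/(n^2 + 2)^2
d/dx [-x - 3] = -1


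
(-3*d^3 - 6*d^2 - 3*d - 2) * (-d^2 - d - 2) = 3*d^5 + 9*d^4 + 15*d^3 + 17*d^2 + 8*d + 4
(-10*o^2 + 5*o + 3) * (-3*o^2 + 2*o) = 30*o^4 - 35*o^3 + o^2 + 6*o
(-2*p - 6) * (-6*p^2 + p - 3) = 12*p^3 + 34*p^2 + 18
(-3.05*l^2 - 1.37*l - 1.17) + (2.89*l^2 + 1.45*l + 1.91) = -0.16*l^2 + 0.0799999999999998*l + 0.74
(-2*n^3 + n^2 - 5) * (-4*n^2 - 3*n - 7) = 8*n^5 + 2*n^4 + 11*n^3 + 13*n^2 + 15*n + 35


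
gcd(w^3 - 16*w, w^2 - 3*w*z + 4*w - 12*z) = w + 4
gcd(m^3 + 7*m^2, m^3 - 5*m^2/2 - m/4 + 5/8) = 1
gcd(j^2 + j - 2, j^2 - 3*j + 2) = j - 1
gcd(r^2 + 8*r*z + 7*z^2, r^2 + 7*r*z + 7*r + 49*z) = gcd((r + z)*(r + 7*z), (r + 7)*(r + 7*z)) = r + 7*z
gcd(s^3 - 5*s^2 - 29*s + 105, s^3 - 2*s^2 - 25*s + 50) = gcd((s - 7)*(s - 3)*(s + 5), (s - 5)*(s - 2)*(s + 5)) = s + 5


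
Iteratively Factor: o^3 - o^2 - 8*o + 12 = (o + 3)*(o^2 - 4*o + 4) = (o - 2)*(o + 3)*(o - 2)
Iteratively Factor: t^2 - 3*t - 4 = (t + 1)*(t - 4)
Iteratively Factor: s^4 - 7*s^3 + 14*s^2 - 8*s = (s - 2)*(s^3 - 5*s^2 + 4*s) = s*(s - 2)*(s^2 - 5*s + 4) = s*(s - 2)*(s - 1)*(s - 4)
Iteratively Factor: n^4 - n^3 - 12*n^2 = (n)*(n^3 - n^2 - 12*n) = n*(n - 4)*(n^2 + 3*n) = n^2*(n - 4)*(n + 3)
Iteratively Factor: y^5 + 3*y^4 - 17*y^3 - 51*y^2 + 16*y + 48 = (y - 4)*(y^4 + 7*y^3 + 11*y^2 - 7*y - 12) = (y - 4)*(y + 3)*(y^3 + 4*y^2 - y - 4) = (y - 4)*(y + 3)*(y + 4)*(y^2 - 1) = (y - 4)*(y - 1)*(y + 3)*(y + 4)*(y + 1)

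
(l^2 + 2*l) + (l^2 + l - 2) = 2*l^2 + 3*l - 2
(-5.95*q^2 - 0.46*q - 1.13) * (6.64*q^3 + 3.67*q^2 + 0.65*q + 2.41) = -39.508*q^5 - 24.8909*q^4 - 13.0589*q^3 - 18.7856*q^2 - 1.8431*q - 2.7233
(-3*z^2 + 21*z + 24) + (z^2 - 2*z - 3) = -2*z^2 + 19*z + 21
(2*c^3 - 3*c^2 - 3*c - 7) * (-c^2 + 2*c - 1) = -2*c^5 + 7*c^4 - 5*c^3 + 4*c^2 - 11*c + 7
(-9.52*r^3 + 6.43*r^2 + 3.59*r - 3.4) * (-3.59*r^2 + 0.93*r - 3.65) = 34.1768*r^5 - 31.9373*r^4 + 27.8398*r^3 - 7.9248*r^2 - 16.2655*r + 12.41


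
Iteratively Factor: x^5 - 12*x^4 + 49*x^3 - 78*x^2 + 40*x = (x)*(x^4 - 12*x^3 + 49*x^2 - 78*x + 40) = x*(x - 5)*(x^3 - 7*x^2 + 14*x - 8) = x*(x - 5)*(x - 4)*(x^2 - 3*x + 2) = x*(x - 5)*(x - 4)*(x - 2)*(x - 1)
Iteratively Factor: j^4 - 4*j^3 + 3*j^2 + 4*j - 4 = (j + 1)*(j^3 - 5*j^2 + 8*j - 4) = (j - 2)*(j + 1)*(j^2 - 3*j + 2) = (j - 2)^2*(j + 1)*(j - 1)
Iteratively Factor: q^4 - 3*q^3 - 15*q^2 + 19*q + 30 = (q - 5)*(q^3 + 2*q^2 - 5*q - 6) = (q - 5)*(q + 3)*(q^2 - q - 2) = (q - 5)*(q - 2)*(q + 3)*(q + 1)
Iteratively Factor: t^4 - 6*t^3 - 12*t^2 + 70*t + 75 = (t - 5)*(t^3 - t^2 - 17*t - 15) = (t - 5)^2*(t^2 + 4*t + 3) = (t - 5)^2*(t + 1)*(t + 3)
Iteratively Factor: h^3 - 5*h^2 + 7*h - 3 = (h - 1)*(h^2 - 4*h + 3) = (h - 3)*(h - 1)*(h - 1)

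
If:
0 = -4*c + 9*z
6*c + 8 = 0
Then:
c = -4/3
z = -16/27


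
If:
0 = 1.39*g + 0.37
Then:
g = -0.27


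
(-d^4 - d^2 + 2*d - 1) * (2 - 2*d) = 2*d^5 - 2*d^4 + 2*d^3 - 6*d^2 + 6*d - 2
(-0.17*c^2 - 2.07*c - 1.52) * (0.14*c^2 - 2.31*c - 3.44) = -0.0238*c^4 + 0.1029*c^3 + 5.1537*c^2 + 10.632*c + 5.2288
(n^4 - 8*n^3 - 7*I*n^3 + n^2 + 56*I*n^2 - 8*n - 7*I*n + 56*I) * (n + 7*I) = n^5 - 8*n^4 + 50*n^3 - 400*n^2 + 49*n - 392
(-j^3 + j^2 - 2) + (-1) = -j^3 + j^2 - 3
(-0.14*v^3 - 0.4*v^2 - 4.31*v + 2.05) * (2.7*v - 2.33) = -0.378*v^4 - 0.7538*v^3 - 10.705*v^2 + 15.5773*v - 4.7765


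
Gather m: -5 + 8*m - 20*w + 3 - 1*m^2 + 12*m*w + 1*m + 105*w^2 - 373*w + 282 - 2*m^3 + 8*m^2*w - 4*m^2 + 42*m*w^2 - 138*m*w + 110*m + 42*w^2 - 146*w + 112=-2*m^3 + m^2*(8*w - 5) + m*(42*w^2 - 126*w + 119) + 147*w^2 - 539*w + 392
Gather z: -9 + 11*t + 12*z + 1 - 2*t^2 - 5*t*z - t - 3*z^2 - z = -2*t^2 + 10*t - 3*z^2 + z*(11 - 5*t) - 8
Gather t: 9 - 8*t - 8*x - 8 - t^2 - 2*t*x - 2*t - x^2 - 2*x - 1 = -t^2 + t*(-2*x - 10) - x^2 - 10*x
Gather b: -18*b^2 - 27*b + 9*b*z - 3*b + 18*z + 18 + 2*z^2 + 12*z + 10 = -18*b^2 + b*(9*z - 30) + 2*z^2 + 30*z + 28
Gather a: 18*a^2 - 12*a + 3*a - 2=18*a^2 - 9*a - 2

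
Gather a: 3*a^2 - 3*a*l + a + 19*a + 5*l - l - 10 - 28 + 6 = 3*a^2 + a*(20 - 3*l) + 4*l - 32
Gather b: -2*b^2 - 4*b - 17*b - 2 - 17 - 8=-2*b^2 - 21*b - 27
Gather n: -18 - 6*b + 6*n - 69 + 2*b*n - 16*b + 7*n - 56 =-22*b + n*(2*b + 13) - 143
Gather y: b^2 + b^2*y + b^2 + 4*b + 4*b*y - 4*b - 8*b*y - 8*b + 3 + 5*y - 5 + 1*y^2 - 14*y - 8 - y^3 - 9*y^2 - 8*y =2*b^2 - 8*b - y^3 - 8*y^2 + y*(b^2 - 4*b - 17) - 10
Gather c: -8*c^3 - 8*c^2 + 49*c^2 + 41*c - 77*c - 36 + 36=-8*c^3 + 41*c^2 - 36*c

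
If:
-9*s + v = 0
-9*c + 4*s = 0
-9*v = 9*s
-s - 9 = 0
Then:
No Solution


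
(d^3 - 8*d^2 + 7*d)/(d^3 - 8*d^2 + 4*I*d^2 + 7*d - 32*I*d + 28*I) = d/(d + 4*I)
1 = 1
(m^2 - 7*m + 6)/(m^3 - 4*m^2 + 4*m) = (m^2 - 7*m + 6)/(m*(m^2 - 4*m + 4))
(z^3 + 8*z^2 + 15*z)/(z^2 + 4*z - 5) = z*(z + 3)/(z - 1)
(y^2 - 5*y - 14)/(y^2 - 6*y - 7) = (y + 2)/(y + 1)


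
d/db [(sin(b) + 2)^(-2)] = -2*cos(b)/(sin(b) + 2)^3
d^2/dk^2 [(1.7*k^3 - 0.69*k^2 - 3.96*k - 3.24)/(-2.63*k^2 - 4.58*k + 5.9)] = (-1.4210854715202e-14*k^5 - 85.9183640000001*k^3 + 474.329316*k^2 + 247.784496*k + 498.529272)/(18.191447*k^6 + 95.038206*k^5 + 43.074666*k^4 - 330.335248*k^3 - 96.6313800000001*k^2 + 478.2894*k - 205.379)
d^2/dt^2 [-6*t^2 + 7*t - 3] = -12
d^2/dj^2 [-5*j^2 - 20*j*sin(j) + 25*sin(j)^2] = 20*j*sin(j) - 100*sin(j)^2 - 40*cos(j) + 40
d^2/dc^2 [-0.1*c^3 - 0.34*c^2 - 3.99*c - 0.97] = -0.6*c - 0.68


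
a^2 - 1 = (a - 1)*(a + 1)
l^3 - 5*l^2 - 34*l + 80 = (l - 8)*(l - 2)*(l + 5)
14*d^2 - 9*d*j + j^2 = (-7*d + j)*(-2*d + j)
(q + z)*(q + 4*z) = q^2 + 5*q*z + 4*z^2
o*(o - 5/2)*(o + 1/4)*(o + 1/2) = o^4 - 7*o^3/4 - 7*o^2/4 - 5*o/16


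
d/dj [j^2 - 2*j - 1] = 2*j - 2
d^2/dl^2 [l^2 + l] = 2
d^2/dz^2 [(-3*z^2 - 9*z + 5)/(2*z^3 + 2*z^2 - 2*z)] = (-3*z^6 - 27*z^5 - 6*z^4 + 19*z^3 - 15*z + 5)/(z^3*(z^6 + 3*z^5 - 5*z^3 + 3*z - 1))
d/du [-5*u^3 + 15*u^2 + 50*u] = -15*u^2 + 30*u + 50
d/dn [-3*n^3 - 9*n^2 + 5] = 9*n*(-n - 2)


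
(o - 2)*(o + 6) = o^2 + 4*o - 12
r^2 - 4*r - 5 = (r - 5)*(r + 1)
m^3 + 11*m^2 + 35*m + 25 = (m + 1)*(m + 5)^2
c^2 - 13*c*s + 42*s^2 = (c - 7*s)*(c - 6*s)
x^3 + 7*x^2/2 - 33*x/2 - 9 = (x - 3)*(x + 1/2)*(x + 6)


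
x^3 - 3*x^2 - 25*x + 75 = (x - 5)*(x - 3)*(x + 5)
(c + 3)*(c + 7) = c^2 + 10*c + 21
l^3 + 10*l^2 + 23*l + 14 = (l + 1)*(l + 2)*(l + 7)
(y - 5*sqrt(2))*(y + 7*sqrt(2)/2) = y^2 - 3*sqrt(2)*y/2 - 35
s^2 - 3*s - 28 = (s - 7)*(s + 4)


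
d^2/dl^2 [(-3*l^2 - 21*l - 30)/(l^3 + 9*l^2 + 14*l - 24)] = 6*(-l^6 - 21*l^5 - 207*l^4 - 1231*l^3 - 4506*l^2 - 9036*l - 7048)/(l^9 + 27*l^8 + 285*l^7 + 1413*l^6 + 2694*l^5 - 2556*l^4 - 13672*l^3 + 1440*l^2 + 24192*l - 13824)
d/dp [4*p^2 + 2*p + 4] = 8*p + 2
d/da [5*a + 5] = 5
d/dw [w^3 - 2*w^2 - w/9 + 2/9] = 3*w^2 - 4*w - 1/9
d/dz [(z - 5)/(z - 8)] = -3/(z - 8)^2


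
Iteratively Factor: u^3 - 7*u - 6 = (u + 1)*(u^2 - u - 6) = (u - 3)*(u + 1)*(u + 2)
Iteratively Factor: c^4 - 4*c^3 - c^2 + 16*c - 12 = (c + 2)*(c^3 - 6*c^2 + 11*c - 6) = (c - 3)*(c + 2)*(c^2 - 3*c + 2) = (c - 3)*(c - 1)*(c + 2)*(c - 2)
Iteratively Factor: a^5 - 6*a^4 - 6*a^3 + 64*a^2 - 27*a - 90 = (a + 3)*(a^4 - 9*a^3 + 21*a^2 + a - 30) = (a + 1)*(a + 3)*(a^3 - 10*a^2 + 31*a - 30) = (a - 3)*(a + 1)*(a + 3)*(a^2 - 7*a + 10) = (a - 3)*(a - 2)*(a + 1)*(a + 3)*(a - 5)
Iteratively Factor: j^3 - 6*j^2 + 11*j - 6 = (j - 3)*(j^2 - 3*j + 2) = (j - 3)*(j - 1)*(j - 2)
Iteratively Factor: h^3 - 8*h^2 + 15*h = (h)*(h^2 - 8*h + 15) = h*(h - 5)*(h - 3)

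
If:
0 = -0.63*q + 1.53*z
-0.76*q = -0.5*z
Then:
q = 0.00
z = 0.00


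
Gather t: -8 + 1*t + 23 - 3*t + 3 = 18 - 2*t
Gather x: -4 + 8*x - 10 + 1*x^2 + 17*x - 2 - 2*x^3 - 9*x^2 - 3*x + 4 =-2*x^3 - 8*x^2 + 22*x - 12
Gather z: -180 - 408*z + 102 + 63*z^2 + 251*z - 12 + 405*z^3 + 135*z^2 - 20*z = 405*z^3 + 198*z^2 - 177*z - 90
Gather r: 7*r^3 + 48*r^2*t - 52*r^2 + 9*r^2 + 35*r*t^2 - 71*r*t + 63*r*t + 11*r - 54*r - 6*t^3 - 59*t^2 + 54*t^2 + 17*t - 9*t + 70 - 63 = 7*r^3 + r^2*(48*t - 43) + r*(35*t^2 - 8*t - 43) - 6*t^3 - 5*t^2 + 8*t + 7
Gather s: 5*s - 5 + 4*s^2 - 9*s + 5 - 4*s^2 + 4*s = 0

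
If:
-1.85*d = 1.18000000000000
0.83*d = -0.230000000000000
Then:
No Solution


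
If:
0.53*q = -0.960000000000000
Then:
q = -1.81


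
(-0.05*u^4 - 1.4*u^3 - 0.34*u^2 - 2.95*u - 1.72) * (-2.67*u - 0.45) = 0.1335*u^5 + 3.7605*u^4 + 1.5378*u^3 + 8.0295*u^2 + 5.9199*u + 0.774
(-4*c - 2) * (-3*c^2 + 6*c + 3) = 12*c^3 - 18*c^2 - 24*c - 6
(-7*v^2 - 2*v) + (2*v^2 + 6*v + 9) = -5*v^2 + 4*v + 9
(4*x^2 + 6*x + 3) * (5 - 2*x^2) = -8*x^4 - 12*x^3 + 14*x^2 + 30*x + 15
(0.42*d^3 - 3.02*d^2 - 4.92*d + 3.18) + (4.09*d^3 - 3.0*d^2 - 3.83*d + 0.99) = 4.51*d^3 - 6.02*d^2 - 8.75*d + 4.17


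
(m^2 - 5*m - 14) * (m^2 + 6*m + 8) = m^4 + m^3 - 36*m^2 - 124*m - 112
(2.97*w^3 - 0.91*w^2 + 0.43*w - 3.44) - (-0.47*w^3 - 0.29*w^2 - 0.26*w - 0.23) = 3.44*w^3 - 0.62*w^2 + 0.69*w - 3.21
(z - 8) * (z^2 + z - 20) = z^3 - 7*z^2 - 28*z + 160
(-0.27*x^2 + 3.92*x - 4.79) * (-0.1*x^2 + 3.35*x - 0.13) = 0.027*x^4 - 1.2965*x^3 + 13.6461*x^2 - 16.5561*x + 0.6227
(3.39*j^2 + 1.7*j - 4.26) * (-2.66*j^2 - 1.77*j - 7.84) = -9.0174*j^4 - 10.5223*j^3 - 18.255*j^2 - 5.7878*j + 33.3984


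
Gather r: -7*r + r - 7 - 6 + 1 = -6*r - 12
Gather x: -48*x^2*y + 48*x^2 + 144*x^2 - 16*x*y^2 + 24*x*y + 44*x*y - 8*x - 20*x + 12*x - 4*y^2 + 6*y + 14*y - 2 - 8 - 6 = x^2*(192 - 48*y) + x*(-16*y^2 + 68*y - 16) - 4*y^2 + 20*y - 16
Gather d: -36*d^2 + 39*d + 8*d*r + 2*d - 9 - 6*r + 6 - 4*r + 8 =-36*d^2 + d*(8*r + 41) - 10*r + 5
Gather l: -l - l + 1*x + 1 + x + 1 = -2*l + 2*x + 2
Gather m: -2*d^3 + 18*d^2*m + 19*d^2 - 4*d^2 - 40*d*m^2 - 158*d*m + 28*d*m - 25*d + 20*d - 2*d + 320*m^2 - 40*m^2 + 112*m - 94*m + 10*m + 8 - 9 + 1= -2*d^3 + 15*d^2 - 7*d + m^2*(280 - 40*d) + m*(18*d^2 - 130*d + 28)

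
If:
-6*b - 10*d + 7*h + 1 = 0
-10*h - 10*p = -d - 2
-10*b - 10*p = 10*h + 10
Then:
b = 7*p/87 - 38/29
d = 32/29 - 70*p/87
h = 9/29 - 94*p/87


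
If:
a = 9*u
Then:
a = 9*u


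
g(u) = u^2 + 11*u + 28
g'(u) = 2*u + 11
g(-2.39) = 7.42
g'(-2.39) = 6.22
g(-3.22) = 2.95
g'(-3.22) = 4.56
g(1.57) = 47.73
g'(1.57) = 14.14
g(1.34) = 44.54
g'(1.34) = 13.68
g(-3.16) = 3.23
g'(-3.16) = 4.68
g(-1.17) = 16.50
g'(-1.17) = 8.66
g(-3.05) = 3.75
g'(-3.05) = 4.90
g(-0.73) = 20.50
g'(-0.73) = 9.54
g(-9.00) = 10.00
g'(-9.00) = -7.00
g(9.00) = 208.00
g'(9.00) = 29.00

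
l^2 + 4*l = l*(l + 4)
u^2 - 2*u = u*(u - 2)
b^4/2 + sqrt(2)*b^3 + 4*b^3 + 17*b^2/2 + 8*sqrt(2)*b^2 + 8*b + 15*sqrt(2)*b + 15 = (b/2 + sqrt(2)/2)*(b + 3)*(b + 5)*(b + sqrt(2))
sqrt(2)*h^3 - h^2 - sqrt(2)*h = h*(h - sqrt(2))*(sqrt(2)*h + 1)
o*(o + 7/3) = o^2 + 7*o/3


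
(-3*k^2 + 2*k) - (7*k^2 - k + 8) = -10*k^2 + 3*k - 8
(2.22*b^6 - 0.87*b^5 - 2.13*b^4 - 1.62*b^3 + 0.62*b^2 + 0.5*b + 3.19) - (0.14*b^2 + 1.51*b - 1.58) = 2.22*b^6 - 0.87*b^5 - 2.13*b^4 - 1.62*b^3 + 0.48*b^2 - 1.01*b + 4.77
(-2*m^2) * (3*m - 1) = -6*m^3 + 2*m^2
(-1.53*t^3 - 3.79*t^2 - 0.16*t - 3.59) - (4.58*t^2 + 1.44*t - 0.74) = -1.53*t^3 - 8.37*t^2 - 1.6*t - 2.85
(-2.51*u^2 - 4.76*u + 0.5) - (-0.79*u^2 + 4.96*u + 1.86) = -1.72*u^2 - 9.72*u - 1.36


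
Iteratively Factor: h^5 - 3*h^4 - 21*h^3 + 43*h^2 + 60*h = (h + 4)*(h^4 - 7*h^3 + 7*h^2 + 15*h) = h*(h + 4)*(h^3 - 7*h^2 + 7*h + 15) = h*(h - 5)*(h + 4)*(h^2 - 2*h - 3) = h*(h - 5)*(h + 1)*(h + 4)*(h - 3)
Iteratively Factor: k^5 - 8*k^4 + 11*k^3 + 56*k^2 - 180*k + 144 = (k - 2)*(k^4 - 6*k^3 - k^2 + 54*k - 72) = (k - 3)*(k - 2)*(k^3 - 3*k^2 - 10*k + 24) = (k - 3)*(k - 2)*(k + 3)*(k^2 - 6*k + 8) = (k - 4)*(k - 3)*(k - 2)*(k + 3)*(k - 2)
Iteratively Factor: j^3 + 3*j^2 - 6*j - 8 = (j - 2)*(j^2 + 5*j + 4) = (j - 2)*(j + 4)*(j + 1)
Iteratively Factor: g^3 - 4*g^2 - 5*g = (g - 5)*(g^2 + g) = (g - 5)*(g + 1)*(g)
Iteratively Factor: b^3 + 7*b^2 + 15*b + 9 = (b + 3)*(b^2 + 4*b + 3) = (b + 1)*(b + 3)*(b + 3)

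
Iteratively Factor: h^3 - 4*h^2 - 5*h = (h - 5)*(h^2 + h) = (h - 5)*(h + 1)*(h)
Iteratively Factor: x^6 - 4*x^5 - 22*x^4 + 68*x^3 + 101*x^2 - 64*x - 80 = (x + 1)*(x^5 - 5*x^4 - 17*x^3 + 85*x^2 + 16*x - 80) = (x - 5)*(x + 1)*(x^4 - 17*x^2 + 16) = (x - 5)*(x + 1)^2*(x^3 - x^2 - 16*x + 16) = (x - 5)*(x - 4)*(x + 1)^2*(x^2 + 3*x - 4) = (x - 5)*(x - 4)*(x + 1)^2*(x + 4)*(x - 1)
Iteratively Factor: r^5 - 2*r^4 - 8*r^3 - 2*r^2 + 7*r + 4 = (r + 1)*(r^4 - 3*r^3 - 5*r^2 + 3*r + 4) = (r + 1)^2*(r^3 - 4*r^2 - r + 4) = (r - 1)*(r + 1)^2*(r^2 - 3*r - 4) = (r - 1)*(r + 1)^3*(r - 4)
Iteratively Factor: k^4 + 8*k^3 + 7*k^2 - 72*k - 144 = (k + 4)*(k^3 + 4*k^2 - 9*k - 36) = (k - 3)*(k + 4)*(k^2 + 7*k + 12) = (k - 3)*(k + 3)*(k + 4)*(k + 4)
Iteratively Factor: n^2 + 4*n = (n)*(n + 4)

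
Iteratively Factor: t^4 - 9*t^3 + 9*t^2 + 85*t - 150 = (t - 2)*(t^3 - 7*t^2 - 5*t + 75) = (t - 5)*(t - 2)*(t^2 - 2*t - 15) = (t - 5)^2*(t - 2)*(t + 3)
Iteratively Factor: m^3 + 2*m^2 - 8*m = (m + 4)*(m^2 - 2*m) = (m - 2)*(m + 4)*(m)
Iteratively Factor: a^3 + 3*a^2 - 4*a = (a + 4)*(a^2 - a) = a*(a + 4)*(a - 1)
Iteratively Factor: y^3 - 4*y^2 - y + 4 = (y - 4)*(y^2 - 1) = (y - 4)*(y + 1)*(y - 1)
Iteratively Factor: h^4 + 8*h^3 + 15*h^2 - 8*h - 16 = (h + 4)*(h^3 + 4*h^2 - h - 4) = (h - 1)*(h + 4)*(h^2 + 5*h + 4) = (h - 1)*(h + 4)^2*(h + 1)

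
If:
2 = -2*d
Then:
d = -1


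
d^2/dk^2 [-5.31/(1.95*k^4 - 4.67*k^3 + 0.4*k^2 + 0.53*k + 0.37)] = ((124.254*k^2 - 148.7862*k + 4.248)*(1.95*k^4 - 4.67*k^3 + 0.4*k^2 + 0.53*k + 0.37) - 5.31*(7.8*k^3 - 14.01*k^2 + 0.8*k + 0.53)*(15.6*k^3 - 28.02*k^2 + 1.6*k + 1.06))/(1.95*k^4 - 4.67*k^3 + 0.4*k^2 + 0.53*k + 0.37)^3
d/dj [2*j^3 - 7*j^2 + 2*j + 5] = 6*j^2 - 14*j + 2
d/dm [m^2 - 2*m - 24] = 2*m - 2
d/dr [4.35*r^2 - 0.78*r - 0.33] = 8.7*r - 0.78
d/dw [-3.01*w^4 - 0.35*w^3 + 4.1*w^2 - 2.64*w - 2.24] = -12.04*w^3 - 1.05*w^2 + 8.2*w - 2.64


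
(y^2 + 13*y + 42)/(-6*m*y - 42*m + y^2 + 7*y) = (y + 6)/(-6*m + y)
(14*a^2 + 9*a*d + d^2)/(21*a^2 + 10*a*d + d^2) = (2*a + d)/(3*a + d)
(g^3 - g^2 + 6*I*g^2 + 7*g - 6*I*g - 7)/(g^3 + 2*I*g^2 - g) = (g^3 + g^2*(-1 + 6*I) + g*(7 - 6*I) - 7)/(g*(g^2 + 2*I*g - 1))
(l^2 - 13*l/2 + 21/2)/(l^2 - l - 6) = (l - 7/2)/(l + 2)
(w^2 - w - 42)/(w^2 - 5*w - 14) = (w + 6)/(w + 2)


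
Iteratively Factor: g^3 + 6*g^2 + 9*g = (g + 3)*(g^2 + 3*g) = (g + 3)^2*(g)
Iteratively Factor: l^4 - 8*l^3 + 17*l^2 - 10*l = (l - 1)*(l^3 - 7*l^2 + 10*l) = (l - 5)*(l - 1)*(l^2 - 2*l) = (l - 5)*(l - 2)*(l - 1)*(l)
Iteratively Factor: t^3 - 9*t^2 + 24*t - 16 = (t - 1)*(t^2 - 8*t + 16) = (t - 4)*(t - 1)*(t - 4)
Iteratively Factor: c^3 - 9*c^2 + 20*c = (c - 5)*(c^2 - 4*c) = c*(c - 5)*(c - 4)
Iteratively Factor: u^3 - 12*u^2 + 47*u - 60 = (u - 3)*(u^2 - 9*u + 20) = (u - 4)*(u - 3)*(u - 5)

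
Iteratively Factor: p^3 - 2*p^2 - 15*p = (p + 3)*(p^2 - 5*p) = (p - 5)*(p + 3)*(p)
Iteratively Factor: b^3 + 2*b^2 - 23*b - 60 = (b - 5)*(b^2 + 7*b + 12) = (b - 5)*(b + 3)*(b + 4)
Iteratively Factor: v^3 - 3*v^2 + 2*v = (v)*(v^2 - 3*v + 2) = v*(v - 2)*(v - 1)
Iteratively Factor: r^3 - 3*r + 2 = (r + 2)*(r^2 - 2*r + 1) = (r - 1)*(r + 2)*(r - 1)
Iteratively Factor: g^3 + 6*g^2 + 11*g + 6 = (g + 2)*(g^2 + 4*g + 3) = (g + 1)*(g + 2)*(g + 3)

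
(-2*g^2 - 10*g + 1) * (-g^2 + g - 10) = 2*g^4 + 8*g^3 + 9*g^2 + 101*g - 10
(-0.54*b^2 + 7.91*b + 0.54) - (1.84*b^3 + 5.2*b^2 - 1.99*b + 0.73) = -1.84*b^3 - 5.74*b^2 + 9.9*b - 0.19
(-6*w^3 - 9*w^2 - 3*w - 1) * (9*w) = -54*w^4 - 81*w^3 - 27*w^2 - 9*w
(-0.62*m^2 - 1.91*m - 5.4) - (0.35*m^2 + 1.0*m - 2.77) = -0.97*m^2 - 2.91*m - 2.63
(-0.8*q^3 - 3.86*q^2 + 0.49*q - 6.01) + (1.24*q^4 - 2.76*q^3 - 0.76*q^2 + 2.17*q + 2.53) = 1.24*q^4 - 3.56*q^3 - 4.62*q^2 + 2.66*q - 3.48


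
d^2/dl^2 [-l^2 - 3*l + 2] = -2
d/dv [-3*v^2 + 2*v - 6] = 2 - 6*v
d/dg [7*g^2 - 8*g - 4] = 14*g - 8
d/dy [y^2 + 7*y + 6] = 2*y + 7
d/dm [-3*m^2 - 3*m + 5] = -6*m - 3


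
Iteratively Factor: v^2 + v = (v)*(v + 1)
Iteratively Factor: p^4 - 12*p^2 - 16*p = (p - 4)*(p^3 + 4*p^2 + 4*p) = (p - 4)*(p + 2)*(p^2 + 2*p) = (p - 4)*(p + 2)^2*(p)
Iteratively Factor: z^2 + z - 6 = (z + 3)*(z - 2)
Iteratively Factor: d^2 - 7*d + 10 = (d - 2)*(d - 5)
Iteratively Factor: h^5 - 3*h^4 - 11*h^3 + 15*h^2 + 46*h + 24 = (h - 3)*(h^4 - 11*h^2 - 18*h - 8) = (h - 4)*(h - 3)*(h^3 + 4*h^2 + 5*h + 2) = (h - 4)*(h - 3)*(h + 1)*(h^2 + 3*h + 2) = (h - 4)*(h - 3)*(h + 1)^2*(h + 2)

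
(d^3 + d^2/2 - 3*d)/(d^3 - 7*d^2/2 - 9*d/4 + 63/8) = 4*d*(d + 2)/(4*d^2 - 8*d - 21)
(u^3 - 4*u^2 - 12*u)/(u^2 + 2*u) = u - 6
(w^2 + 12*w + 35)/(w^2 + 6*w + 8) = (w^2 + 12*w + 35)/(w^2 + 6*w + 8)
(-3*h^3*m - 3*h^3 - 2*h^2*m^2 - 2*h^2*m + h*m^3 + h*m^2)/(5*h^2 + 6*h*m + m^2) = h*(-3*h*m - 3*h + m^2 + m)/(5*h + m)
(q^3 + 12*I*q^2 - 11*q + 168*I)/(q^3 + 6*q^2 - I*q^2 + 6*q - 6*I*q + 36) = (q^2 + 15*I*q - 56)/(q^2 + 2*q*(3 + I) + 12*I)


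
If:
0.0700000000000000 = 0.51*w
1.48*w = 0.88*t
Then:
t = 0.23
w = 0.14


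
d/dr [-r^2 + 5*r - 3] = 5 - 2*r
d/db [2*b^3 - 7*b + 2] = 6*b^2 - 7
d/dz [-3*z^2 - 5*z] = -6*z - 5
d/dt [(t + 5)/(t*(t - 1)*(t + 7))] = (-2*t^3 - 21*t^2 - 60*t + 35)/(t^2*(t^4 + 12*t^3 + 22*t^2 - 84*t + 49))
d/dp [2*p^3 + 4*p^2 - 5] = 2*p*(3*p + 4)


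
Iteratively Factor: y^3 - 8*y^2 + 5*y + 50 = (y - 5)*(y^2 - 3*y - 10) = (y - 5)*(y + 2)*(y - 5)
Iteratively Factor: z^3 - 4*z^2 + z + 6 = (z - 3)*(z^2 - z - 2) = (z - 3)*(z + 1)*(z - 2)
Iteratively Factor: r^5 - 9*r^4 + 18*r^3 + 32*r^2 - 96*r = (r - 4)*(r^4 - 5*r^3 - 2*r^2 + 24*r) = r*(r - 4)*(r^3 - 5*r^2 - 2*r + 24) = r*(r - 4)^2*(r^2 - r - 6) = r*(r - 4)^2*(r - 3)*(r + 2)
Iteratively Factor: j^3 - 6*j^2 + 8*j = (j - 4)*(j^2 - 2*j) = (j - 4)*(j - 2)*(j)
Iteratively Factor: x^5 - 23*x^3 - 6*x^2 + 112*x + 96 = (x + 2)*(x^4 - 2*x^3 - 19*x^2 + 32*x + 48) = (x - 4)*(x + 2)*(x^3 + 2*x^2 - 11*x - 12) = (x - 4)*(x + 1)*(x + 2)*(x^2 + x - 12) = (x - 4)*(x - 3)*(x + 1)*(x + 2)*(x + 4)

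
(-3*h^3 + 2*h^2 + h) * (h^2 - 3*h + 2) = -3*h^5 + 11*h^4 - 11*h^3 + h^2 + 2*h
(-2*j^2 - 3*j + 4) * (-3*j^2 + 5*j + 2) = 6*j^4 - j^3 - 31*j^2 + 14*j + 8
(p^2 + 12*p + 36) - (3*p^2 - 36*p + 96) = -2*p^2 + 48*p - 60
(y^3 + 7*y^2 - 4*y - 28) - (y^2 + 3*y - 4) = y^3 + 6*y^2 - 7*y - 24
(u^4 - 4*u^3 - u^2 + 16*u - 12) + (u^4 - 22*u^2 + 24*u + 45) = 2*u^4 - 4*u^3 - 23*u^2 + 40*u + 33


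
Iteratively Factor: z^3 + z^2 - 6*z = (z)*(z^2 + z - 6) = z*(z + 3)*(z - 2)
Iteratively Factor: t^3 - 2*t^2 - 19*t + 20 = (t - 5)*(t^2 + 3*t - 4) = (t - 5)*(t + 4)*(t - 1)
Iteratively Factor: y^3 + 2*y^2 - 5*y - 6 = (y - 2)*(y^2 + 4*y + 3) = (y - 2)*(y + 1)*(y + 3)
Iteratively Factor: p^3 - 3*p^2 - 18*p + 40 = (p + 4)*(p^2 - 7*p + 10) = (p - 2)*(p + 4)*(p - 5)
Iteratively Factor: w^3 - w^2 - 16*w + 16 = (w + 4)*(w^2 - 5*w + 4) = (w - 1)*(w + 4)*(w - 4)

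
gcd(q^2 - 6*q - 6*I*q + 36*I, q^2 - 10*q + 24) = q - 6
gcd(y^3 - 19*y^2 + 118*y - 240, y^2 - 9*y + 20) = y - 5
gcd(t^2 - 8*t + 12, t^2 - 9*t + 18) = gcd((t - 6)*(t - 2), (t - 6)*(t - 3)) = t - 6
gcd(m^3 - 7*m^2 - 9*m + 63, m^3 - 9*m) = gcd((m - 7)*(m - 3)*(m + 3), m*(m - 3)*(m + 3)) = m^2 - 9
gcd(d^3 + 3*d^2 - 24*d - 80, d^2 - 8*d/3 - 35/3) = d - 5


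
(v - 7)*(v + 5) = v^2 - 2*v - 35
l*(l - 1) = l^2 - l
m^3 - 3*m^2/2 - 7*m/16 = m*(m - 7/4)*(m + 1/4)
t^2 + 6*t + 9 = (t + 3)^2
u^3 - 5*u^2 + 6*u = u*(u - 3)*(u - 2)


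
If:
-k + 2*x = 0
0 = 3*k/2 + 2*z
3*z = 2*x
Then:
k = 0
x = 0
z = 0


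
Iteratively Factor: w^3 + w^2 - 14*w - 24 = (w + 3)*(w^2 - 2*w - 8) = (w + 2)*(w + 3)*(w - 4)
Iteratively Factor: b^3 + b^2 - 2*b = (b + 2)*(b^2 - b) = (b - 1)*(b + 2)*(b)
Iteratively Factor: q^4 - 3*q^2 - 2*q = (q)*(q^3 - 3*q - 2) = q*(q + 1)*(q^2 - q - 2) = q*(q - 2)*(q + 1)*(q + 1)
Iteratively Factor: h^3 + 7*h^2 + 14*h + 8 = (h + 2)*(h^2 + 5*h + 4) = (h + 1)*(h + 2)*(h + 4)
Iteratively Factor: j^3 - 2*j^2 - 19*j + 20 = (j + 4)*(j^2 - 6*j + 5) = (j - 1)*(j + 4)*(j - 5)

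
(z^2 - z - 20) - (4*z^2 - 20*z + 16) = -3*z^2 + 19*z - 36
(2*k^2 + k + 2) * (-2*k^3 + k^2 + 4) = -4*k^5 - 3*k^3 + 10*k^2 + 4*k + 8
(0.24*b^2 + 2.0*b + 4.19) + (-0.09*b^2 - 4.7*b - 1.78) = 0.15*b^2 - 2.7*b + 2.41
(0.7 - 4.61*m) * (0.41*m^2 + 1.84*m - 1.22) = -1.8901*m^3 - 8.1954*m^2 + 6.9122*m - 0.854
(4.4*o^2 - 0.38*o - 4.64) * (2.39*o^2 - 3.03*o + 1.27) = 10.516*o^4 - 14.2402*o^3 - 4.3502*o^2 + 13.5766*o - 5.8928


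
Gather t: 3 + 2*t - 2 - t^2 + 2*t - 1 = -t^2 + 4*t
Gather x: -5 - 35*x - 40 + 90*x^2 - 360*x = 90*x^2 - 395*x - 45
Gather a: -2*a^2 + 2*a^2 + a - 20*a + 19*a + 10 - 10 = 0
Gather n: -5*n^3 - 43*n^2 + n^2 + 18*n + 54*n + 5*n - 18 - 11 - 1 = -5*n^3 - 42*n^2 + 77*n - 30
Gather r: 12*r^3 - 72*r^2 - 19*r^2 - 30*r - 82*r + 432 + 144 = 12*r^3 - 91*r^2 - 112*r + 576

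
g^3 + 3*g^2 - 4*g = g*(g - 1)*(g + 4)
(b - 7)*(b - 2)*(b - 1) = b^3 - 10*b^2 + 23*b - 14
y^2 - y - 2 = (y - 2)*(y + 1)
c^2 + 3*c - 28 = (c - 4)*(c + 7)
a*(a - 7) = a^2 - 7*a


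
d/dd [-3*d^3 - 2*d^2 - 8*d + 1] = -9*d^2 - 4*d - 8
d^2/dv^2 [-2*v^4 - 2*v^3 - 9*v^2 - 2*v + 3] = -24*v^2 - 12*v - 18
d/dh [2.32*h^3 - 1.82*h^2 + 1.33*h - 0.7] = 6.96*h^2 - 3.64*h + 1.33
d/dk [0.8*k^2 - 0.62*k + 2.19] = 1.6*k - 0.62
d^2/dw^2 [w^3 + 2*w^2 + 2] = 6*w + 4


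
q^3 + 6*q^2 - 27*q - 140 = (q - 5)*(q + 4)*(q + 7)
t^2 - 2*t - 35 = (t - 7)*(t + 5)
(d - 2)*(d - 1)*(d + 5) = d^3 + 2*d^2 - 13*d + 10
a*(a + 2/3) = a^2 + 2*a/3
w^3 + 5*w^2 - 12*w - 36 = (w - 3)*(w + 2)*(w + 6)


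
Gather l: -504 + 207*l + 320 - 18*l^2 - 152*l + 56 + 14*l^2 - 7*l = -4*l^2 + 48*l - 128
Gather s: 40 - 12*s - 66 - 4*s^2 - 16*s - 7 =-4*s^2 - 28*s - 33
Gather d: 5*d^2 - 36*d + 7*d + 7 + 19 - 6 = 5*d^2 - 29*d + 20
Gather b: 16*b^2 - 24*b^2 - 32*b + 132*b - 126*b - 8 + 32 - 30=-8*b^2 - 26*b - 6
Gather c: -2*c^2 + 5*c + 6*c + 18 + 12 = -2*c^2 + 11*c + 30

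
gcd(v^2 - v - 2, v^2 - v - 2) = v^2 - v - 2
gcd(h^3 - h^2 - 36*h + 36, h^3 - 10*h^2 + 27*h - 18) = h^2 - 7*h + 6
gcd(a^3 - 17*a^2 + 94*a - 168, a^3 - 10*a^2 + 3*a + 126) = a^2 - 13*a + 42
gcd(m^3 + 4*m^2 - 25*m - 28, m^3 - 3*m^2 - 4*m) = m^2 - 3*m - 4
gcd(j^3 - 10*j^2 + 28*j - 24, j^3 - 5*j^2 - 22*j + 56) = j - 2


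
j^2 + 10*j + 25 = (j + 5)^2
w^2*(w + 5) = w^3 + 5*w^2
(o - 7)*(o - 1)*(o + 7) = o^3 - o^2 - 49*o + 49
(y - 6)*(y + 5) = y^2 - y - 30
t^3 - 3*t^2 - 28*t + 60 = (t - 6)*(t - 2)*(t + 5)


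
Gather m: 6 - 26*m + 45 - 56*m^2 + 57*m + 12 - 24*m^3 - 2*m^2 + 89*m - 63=-24*m^3 - 58*m^2 + 120*m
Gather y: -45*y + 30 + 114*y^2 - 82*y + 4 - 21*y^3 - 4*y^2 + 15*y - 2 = -21*y^3 + 110*y^2 - 112*y + 32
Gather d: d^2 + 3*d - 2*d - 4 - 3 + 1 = d^2 + d - 6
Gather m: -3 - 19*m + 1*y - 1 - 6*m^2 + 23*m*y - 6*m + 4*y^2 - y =-6*m^2 + m*(23*y - 25) + 4*y^2 - 4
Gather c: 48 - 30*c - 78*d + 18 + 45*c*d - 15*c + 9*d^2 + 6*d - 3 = c*(45*d - 45) + 9*d^2 - 72*d + 63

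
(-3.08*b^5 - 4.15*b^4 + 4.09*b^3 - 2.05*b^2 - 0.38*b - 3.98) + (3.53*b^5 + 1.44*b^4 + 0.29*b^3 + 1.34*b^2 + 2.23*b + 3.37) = 0.45*b^5 - 2.71*b^4 + 4.38*b^3 - 0.71*b^2 + 1.85*b - 0.61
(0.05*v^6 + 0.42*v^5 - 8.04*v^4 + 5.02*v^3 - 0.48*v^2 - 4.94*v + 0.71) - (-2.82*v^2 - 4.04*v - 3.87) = 0.05*v^6 + 0.42*v^5 - 8.04*v^4 + 5.02*v^3 + 2.34*v^2 - 0.9*v + 4.58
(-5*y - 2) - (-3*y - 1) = -2*y - 1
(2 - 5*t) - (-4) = 6 - 5*t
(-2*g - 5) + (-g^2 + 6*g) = -g^2 + 4*g - 5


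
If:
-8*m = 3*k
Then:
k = -8*m/3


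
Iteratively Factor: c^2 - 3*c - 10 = (c + 2)*(c - 5)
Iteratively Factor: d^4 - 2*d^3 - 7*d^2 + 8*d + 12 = (d - 3)*(d^3 + d^2 - 4*d - 4) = (d - 3)*(d + 2)*(d^2 - d - 2) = (d - 3)*(d - 2)*(d + 2)*(d + 1)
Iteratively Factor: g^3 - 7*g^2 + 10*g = (g)*(g^2 - 7*g + 10) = g*(g - 5)*(g - 2)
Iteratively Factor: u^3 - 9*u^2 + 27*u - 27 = (u - 3)*(u^2 - 6*u + 9) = (u - 3)^2*(u - 3)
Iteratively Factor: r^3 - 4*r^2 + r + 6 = (r - 3)*(r^2 - r - 2) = (r - 3)*(r - 2)*(r + 1)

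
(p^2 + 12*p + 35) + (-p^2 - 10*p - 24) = 2*p + 11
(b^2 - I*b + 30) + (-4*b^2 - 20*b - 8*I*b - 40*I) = -3*b^2 - 20*b - 9*I*b + 30 - 40*I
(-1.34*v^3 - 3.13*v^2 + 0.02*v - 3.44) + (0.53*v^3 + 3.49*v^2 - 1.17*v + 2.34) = -0.81*v^3 + 0.36*v^2 - 1.15*v - 1.1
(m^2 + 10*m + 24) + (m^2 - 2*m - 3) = 2*m^2 + 8*m + 21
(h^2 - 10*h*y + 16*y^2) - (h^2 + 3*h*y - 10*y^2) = -13*h*y + 26*y^2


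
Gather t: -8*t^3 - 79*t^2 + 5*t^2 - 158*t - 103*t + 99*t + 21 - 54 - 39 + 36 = -8*t^3 - 74*t^2 - 162*t - 36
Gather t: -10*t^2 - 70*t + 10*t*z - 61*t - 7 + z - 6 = -10*t^2 + t*(10*z - 131) + z - 13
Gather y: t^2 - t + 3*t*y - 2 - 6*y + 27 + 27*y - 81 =t^2 - t + y*(3*t + 21) - 56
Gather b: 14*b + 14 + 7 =14*b + 21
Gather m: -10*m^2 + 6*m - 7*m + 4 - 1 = -10*m^2 - m + 3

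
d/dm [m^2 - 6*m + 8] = 2*m - 6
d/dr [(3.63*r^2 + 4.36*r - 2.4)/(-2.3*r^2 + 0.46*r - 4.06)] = (11.6978*r^2 - 40.5156*r - 16.5976)/(5.29*r^4 - 2.116*r^3 + 18.8876*r^2 - 3.7352*r + 16.4836)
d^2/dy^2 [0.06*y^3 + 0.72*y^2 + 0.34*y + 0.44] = 0.36*y + 1.44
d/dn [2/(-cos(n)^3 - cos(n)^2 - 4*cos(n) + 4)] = 2*(3*sin(n)^2 - 2*cos(n) - 7)*sin(n)/(cos(n)^3 + cos(n)^2 + 4*cos(n) - 4)^2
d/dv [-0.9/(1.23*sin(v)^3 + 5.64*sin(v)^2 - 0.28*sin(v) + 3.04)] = (3.321*sin(v)^2 + 10.152*sin(v) - 0.252)*cos(v)/(1.23*sin(v)^3 + 5.64*sin(v)^2 - 0.28*sin(v) + 3.04)^2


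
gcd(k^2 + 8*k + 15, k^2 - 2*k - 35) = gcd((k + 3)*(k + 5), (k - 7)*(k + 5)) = k + 5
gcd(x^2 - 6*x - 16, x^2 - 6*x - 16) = x^2 - 6*x - 16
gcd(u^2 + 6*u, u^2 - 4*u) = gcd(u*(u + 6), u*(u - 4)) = u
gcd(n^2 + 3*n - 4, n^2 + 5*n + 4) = n + 4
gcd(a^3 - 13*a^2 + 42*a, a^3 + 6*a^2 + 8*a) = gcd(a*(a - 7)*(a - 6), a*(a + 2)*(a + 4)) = a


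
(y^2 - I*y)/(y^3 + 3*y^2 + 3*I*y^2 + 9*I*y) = (y - I)/(y^2 + 3*y*(1 + I) + 9*I)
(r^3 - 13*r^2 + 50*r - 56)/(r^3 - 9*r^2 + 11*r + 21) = (r^2 - 6*r + 8)/(r^2 - 2*r - 3)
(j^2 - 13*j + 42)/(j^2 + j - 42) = (j - 7)/(j + 7)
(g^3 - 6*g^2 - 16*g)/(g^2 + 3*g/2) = 2*(g^2 - 6*g - 16)/(2*g + 3)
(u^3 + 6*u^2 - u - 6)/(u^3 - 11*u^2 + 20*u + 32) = (u^2 + 5*u - 6)/(u^2 - 12*u + 32)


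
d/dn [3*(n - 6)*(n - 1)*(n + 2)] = 9*n^2 - 30*n - 24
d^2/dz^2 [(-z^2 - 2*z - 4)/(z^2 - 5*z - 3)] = 14*(-z^3 - 3*z^2 + 6*z - 13)/(z^6 - 15*z^5 + 66*z^4 - 35*z^3 - 198*z^2 - 135*z - 27)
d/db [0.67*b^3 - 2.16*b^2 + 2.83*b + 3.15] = 2.01*b^2 - 4.32*b + 2.83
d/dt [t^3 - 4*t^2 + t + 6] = 3*t^2 - 8*t + 1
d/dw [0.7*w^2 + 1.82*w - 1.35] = 1.4*w + 1.82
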